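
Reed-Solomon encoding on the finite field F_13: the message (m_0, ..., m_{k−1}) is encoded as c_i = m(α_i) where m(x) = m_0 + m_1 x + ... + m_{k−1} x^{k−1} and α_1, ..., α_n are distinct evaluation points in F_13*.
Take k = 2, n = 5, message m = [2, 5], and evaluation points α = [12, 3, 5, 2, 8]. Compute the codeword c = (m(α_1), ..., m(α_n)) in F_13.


c = [10, 4, 1, 12, 3]

Message polynomial: m(x) = 2 + 5·x (mod 13).
For each evaluation point α_i, compute m(α_i) mod 13:
  α_1 = 12: Horner steps 5 → 10, so m(12) = 10.
  α_2 = 3: Horner steps 5 → 4, so m(3) = 4.
  α_3 = 5: Horner steps 5 → 1, so m(5) = 1.
  α_4 = 2: Horner steps 5 → 12, so m(2) = 12.
  α_5 = 8: Horner steps 5 → 3, so m(8) = 3.
Codeword c = [10, 4, 1, 12, 3] ∈ F_13^5.


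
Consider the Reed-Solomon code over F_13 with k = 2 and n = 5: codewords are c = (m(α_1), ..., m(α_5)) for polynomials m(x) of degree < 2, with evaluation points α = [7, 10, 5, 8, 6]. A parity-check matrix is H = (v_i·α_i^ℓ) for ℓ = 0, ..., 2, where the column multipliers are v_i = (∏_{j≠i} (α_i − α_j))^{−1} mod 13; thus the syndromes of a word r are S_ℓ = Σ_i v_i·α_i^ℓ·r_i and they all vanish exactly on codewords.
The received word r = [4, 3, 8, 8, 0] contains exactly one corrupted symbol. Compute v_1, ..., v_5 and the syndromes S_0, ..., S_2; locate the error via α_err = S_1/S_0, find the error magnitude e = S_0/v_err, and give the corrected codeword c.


S = (3, 2, 10), error at position 3, error magnitude e = 12, c = [4, 3, 9, 8, 0].

Step 1: column multipliers v_i = (∏_{j≠i}(α_i − α_j))^{−1} mod 13.
  i = 1 (α = 7): (7−10)(7−5)(7−8)(7−6) = (−3)·2·(−1)·1 = 6 ≡ 6, so v_1 = 6^{−1} = 11 (mod 13).
  i = 2 (α = 10): (10−7)(10−5)(10−8)(10−6) = 3·5·2·4 = 120 ≡ 3, so v_2 = 3^{−1} = 9 (mod 13).
  i = 3 (α = 5): (5−7)(5−10)(5−8)(5−6) = (−2)·(−5)·(−3)·(−1) = 30 ≡ 4, so v_3 = 4^{−1} = 10 (mod 13).
  i = 4 (α = 8): (8−7)(8−10)(8−5)(8−6) = 1·(−2)·3·2 = −12 ≡ 1, so v_4 = 1^{−1} = 1 (mod 13).
  i = 5 (α = 6): (6−7)(6−10)(6−5)(6−8) = (−1)·(−4)·1·(−2) = −8 ≡ 5, so v_5 = 5^{−1} = 8 (mod 13).
  v = [11, 9, 10, 1, 8].
Step 2: syndromes of r = [4, 3, 8, 8, 0] (all sums mod 13).
  S_0 = Σ v_i r_i = 11·4 + 9·3 + 10·8 + 1·8 + 8·0 = 159 ≡ 3.
  S_1 = Σ v_i α_i r_i = 11·7·4 + 9·10·3 + 10·5·8 + 1·8·8 + 8·6·0 = 1042 ≡ 2.
  α_i^2 mod 13 = [10, 9, 12, 12, 10].
  S_2 = Σ v_i α_i^2 r_i = 11·10·4 + 9·9·3 + 10·12·8 + 1·12·8 + 8·10·0 = 1739 ≡ 10.
  S = (3, 2, 10) ≠ 0, so r is not a codeword (an error is present).
Step 3: locate the error. For a single error e at position i, S_ℓ = v_i·e·α_i^ℓ, so α_err = S_1/S_0.
  S_0^{−1} = 3^{−1} = 9 (mod 13), so α_err = 2·9 = 18 ≡ 5 = α_3. Error position i = 3.
  Consistency check: S_2/S_1 = 10·7 = 70 ≡ 5 = α_err ✓ (single-error assumption holds).
Step 4: error magnitude e = S_0/v_3 = S_0·∏_{j≠3}(α_3 − α_j) = 3·4 = 12 ≡ 12 (mod 13).
Step 5: correct position 3: c_3 = r_3 − e = 8 − 12 ≡ 9 (mod 13). Hence c = [4, 3, 9, 8, 0].
  Check: interpolating c through the α_i gives m(x) = 2 + 4·x (degree < 2) with m(α_i) = c_i for every i, so c is indeed a codeword.


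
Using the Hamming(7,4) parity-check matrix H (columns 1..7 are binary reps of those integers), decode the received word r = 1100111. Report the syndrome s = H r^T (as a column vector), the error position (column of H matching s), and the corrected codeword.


s = (1, 1, 1)^T, error position = 7, corrected codeword c = 1100110

Compute s = H r^T mod 2 one row at a time:
  s_1 = 0 + 1 + 1 + 1 = 3 ≡ 1 (mod 2).
  s_2 = 1 + 0 + 1 + 1 = 3 ≡ 1 (mod 2).
  s_3 = 1 + 0 + 1 + 1 = 3 ≡ 1 (mod 2).
s = (1, 1, 1)^T — this equals column 7 of H (binary 111), so error is at position 7.
Correct: flip bit 7 of r = 1100111 to get c = 1100110.


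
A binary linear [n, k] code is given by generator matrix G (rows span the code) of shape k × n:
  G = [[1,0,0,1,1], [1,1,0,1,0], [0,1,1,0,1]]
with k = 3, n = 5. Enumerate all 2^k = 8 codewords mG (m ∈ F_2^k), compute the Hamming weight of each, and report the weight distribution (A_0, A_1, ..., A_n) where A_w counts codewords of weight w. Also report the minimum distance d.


Weight distribution: A_0 = 1, A_1 = 1, A_2 = 1, A_3 = 3, A_4 = 2. Minimum distance d = 1.

Enumerate all 2^3 = 8 messages m ∈ F_2^3.
For each, compute codeword c = mG in F_2^5, then tally its weight.
  m = 000 → c = 00000, weight = 0.
  m = 100 → c = 10011, weight = 3.
  m = 010 → c = 11010, weight = 3.
  m = 110 → c = 01001, weight = 2.
  m = 001 → c = 01101, weight = 3.
  m = 101 → c = 11110, weight = 4.
  m = 011 → c = 10111, weight = 4.
  m = 111 → c = 00100, weight = 1.
Tally weights:
  weight 0: 1 codewords.
  weight 1: 1 codewords.
  weight 2: 1 codewords.
  weight 3: 3 codewords.
  weight 4: 2 codewords.
Minimum distance d = smallest w > 0 with A_w > 0 = 1.
Sanity: Σ A_w = 8 = 2^3 = 8 ✓.


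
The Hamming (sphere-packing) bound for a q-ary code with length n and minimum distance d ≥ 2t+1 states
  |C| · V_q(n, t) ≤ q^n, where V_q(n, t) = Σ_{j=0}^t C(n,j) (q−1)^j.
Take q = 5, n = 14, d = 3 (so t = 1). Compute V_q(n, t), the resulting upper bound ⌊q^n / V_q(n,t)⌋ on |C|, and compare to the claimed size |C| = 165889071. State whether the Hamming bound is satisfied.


V_q(n, t) = 57, q^n = 6103515625, Hamming bound = 107079221, |C| = 165889071 > bound (violated).

Step 1: Compute V_q(n, t) = Σ_{j=0}^1 C(n, j) (q−1)^j.
  j = 0: C(14,0)·(4)^0 = 1·1 = 1.
  j = 1: C(14,1)·(4)^1 = 14·4 = 56.
  V_q(n, t) = 1 + 56 = 57.
Step 2: q^n = 5^14 = 6103515625.
Step 3: Hamming bound ⌊q^n / V_q(n,t)⌋ = ⌊6103515625/57⌋ = 107079221.
Step 4: Compare |C| = 165889071 to 107079221: violated.
The claimed |C| lies above the Hamming bound, so no 5-ary code of length 14 with d ≥ 3 can have 165889071 codewords.


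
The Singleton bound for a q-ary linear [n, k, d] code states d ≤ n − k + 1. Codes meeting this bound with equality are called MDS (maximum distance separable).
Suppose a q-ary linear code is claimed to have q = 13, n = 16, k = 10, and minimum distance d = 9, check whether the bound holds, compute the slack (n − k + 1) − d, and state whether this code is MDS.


Singleton RHS = n − k + 1 = 7, slack = -2, bound violated (no such code; not MDS).

Singleton bound: d ≤ n − k + 1.
Here n = 16, k = 10, so n − k + 1 = 7.
Given d = 9, check d ≤ 7: NO.
Slack = (n − k + 1) − d = -2.
The slack is negative: d = 9 exceeds n − k + 1 = 7 by 2, so the Singleton bound is violated and no linear [16, 10, 9]_13 code can exist. In particular it is not MDS (MDS requires d = n − k + 1 exactly).
Description: the claimed parameters are [16, 10, 9]_13; such a code would be impossible (violates the Singleton bound).


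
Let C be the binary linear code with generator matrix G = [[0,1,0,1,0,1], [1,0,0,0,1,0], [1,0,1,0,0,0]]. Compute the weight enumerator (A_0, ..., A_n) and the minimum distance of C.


Weight distribution: A_0 = 1, A_2 = 3, A_3 = 1, A_5 = 3. Minimum distance d = 2.

Enumerate all 2^3 = 8 messages m ∈ F_2^3.
For each, compute codeword c = mG in F_2^6, then tally its weight.
  m = 000 → c = 000000, weight = 0.
  m = 100 → c = 010101, weight = 3.
  m = 010 → c = 100010, weight = 2.
  m = 110 → c = 110111, weight = 5.
  m = 001 → c = 101000, weight = 2.
  m = 101 → c = 111101, weight = 5.
  m = 011 → c = 001010, weight = 2.
  m = 111 → c = 011111, weight = 5.
Tally weights:
  weight 0: 1 codewords.
  weight 2: 3 codewords.
  weight 3: 1 codewords.
  weight 5: 3 codewords.
Minimum distance d = smallest w > 0 with A_w > 0 = 2.
Sanity: Σ A_w = 8 = 2^3 = 8 ✓.


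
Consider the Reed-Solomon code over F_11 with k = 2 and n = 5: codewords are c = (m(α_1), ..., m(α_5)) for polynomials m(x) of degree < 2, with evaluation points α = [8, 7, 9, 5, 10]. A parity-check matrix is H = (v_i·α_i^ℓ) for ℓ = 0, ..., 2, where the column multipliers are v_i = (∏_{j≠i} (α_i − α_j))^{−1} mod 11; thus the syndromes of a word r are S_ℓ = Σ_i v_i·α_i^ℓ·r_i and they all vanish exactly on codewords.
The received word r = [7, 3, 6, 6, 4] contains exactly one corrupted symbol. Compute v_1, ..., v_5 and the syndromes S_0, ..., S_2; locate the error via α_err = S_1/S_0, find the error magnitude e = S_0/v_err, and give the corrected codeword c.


S = (2, 7, 8), error at position 3, error magnitude e = 6, c = [7, 3, 0, 6, 4].

Step 1: column multipliers v_i = (∏_{j≠i}(α_i − α_j))^{−1} mod 11.
  i = 1 (α = 8): (8−7)(8−9)(8−5)(8−10) = 1·(−1)·3·(−2) = 6 ≡ 6, so v_1 = 6^{−1} = 2 (mod 11).
  i = 2 (α = 7): (7−8)(7−9)(7−5)(7−10) = (−1)·(−2)·2·(−3) = −12 ≡ 10, so v_2 = 10^{−1} = 10 (mod 11).
  i = 3 (α = 9): (9−8)(9−7)(9−5)(9−10) = 1·2·4·(−1) = −8 ≡ 3, so v_3 = 3^{−1} = 4 (mod 11).
  i = 4 (α = 5): (5−8)(5−7)(5−9)(5−10) = (−3)·(−2)·(−4)·(−5) = 120 ≡ 10, so v_4 = 10^{−1} = 10 (mod 11).
  i = 5 (α = 10): (10−8)(10−7)(10−9)(10−5) = 2·3·1·5 = 30 ≡ 8, so v_5 = 8^{−1} = 7 (mod 11).
  v = [2, 10, 4, 10, 7].
Step 2: syndromes of r = [7, 3, 6, 6, 4] (all sums mod 11).
  S_0 = Σ v_i r_i = 2·7 + 10·3 + 4·6 + 10·6 + 7·4 = 156 ≡ 2.
  S_1 = Σ v_i α_i r_i = 2·8·7 + 10·7·3 + 4·9·6 + 10·5·6 + 7·10·4 = 1118 ≡ 7.
  α_i^2 mod 11 = [9, 5, 4, 3, 1].
  S_2 = Σ v_i α_i^2 r_i = 2·9·7 + 10·5·3 + 4·4·6 + 10·3·6 + 7·1·4 = 580 ≡ 8.
  S = (2, 7, 8) ≠ 0, so r is not a codeword (an error is present).
Step 3: locate the error. For a single error e at position i, S_ℓ = v_i·e·α_i^ℓ, so α_err = S_1/S_0.
  S_0^{−1} = 2^{−1} = 6 (mod 11), so α_err = 7·6 = 42 ≡ 9 = α_3. Error position i = 3.
  Consistency check: S_2/S_1 = 8·8 = 64 ≡ 9 = α_err ✓ (single-error assumption holds).
Step 4: error magnitude e = S_0/v_3 = S_0·∏_{j≠3}(α_3 − α_j) = 2·3 = 6 ≡ 6 (mod 11).
Step 5: correct position 3: c_3 = r_3 − e = 6 − 6 ≡ 0 (mod 11). Hence c = [7, 3, 0, 6, 4].
  Check: interpolating c through the α_i gives m(x) = 8 + 4·x (degree < 2) with m(α_i) = c_i for every i, so c is indeed a codeword.


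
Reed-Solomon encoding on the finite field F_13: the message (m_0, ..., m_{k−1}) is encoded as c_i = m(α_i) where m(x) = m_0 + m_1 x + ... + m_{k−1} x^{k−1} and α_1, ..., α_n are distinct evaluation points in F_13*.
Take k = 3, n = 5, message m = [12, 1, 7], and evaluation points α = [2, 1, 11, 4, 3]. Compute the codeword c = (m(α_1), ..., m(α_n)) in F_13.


c = [3, 7, 12, 11, 0]

Message polynomial: m(x) = 12 + 1·x + 7·x^2 (mod 13).
For each evaluation point α_i, compute m(α_i) mod 13:
  α_1 = 2: Horner steps 7 → 2 → 3, so m(2) = 3.
  α_2 = 1: Horner steps 7 → 8 → 7, so m(1) = 7.
  α_3 = 11: Horner steps 7 → 0 → 12, so m(11) = 12.
  α_4 = 4: Horner steps 7 → 3 → 11, so m(4) = 11.
  α_5 = 3: Horner steps 7 → 9 → 0, so m(3) = 0.
Codeword c = [3, 7, 12, 11, 0] ∈ F_13^5.


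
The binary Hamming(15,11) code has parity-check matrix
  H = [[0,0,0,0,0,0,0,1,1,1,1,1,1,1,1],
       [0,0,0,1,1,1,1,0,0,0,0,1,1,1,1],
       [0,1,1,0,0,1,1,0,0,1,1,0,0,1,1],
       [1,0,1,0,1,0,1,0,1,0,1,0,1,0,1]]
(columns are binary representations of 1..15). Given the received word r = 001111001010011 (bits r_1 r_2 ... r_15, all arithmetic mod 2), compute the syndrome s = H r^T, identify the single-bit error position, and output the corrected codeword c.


s = (0, 1, 1, 1)^T, error position = 7, corrected codeword c = 001111101010011

Compute s = H r^T mod 2 one row at a time:
  s_1 = 0 + 1 + 0 + 1 + 0 + 0 + 1 + 1 = 4 ≡ 0 (mod 2).
  s_2 = 1 + 1 + 1 + 0 + 0 + 0 + 1 + 1 = 5 ≡ 1 (mod 2).
  s_3 = 0 + 1 + 1 + 0 + 0 + 1 + 1 + 1 = 5 ≡ 1 (mod 2).
  s_4 = 0 + 1 + 1 + 0 + 1 + 1 + 0 + 1 = 5 ≡ 1 (mod 2).
s = (0, 1, 1, 1)^T — this equals column 7 of H (binary 0111), so error is at position 7.
Correct: flip bit 7 of r = 001111001010011 to get c = 001111101010011.


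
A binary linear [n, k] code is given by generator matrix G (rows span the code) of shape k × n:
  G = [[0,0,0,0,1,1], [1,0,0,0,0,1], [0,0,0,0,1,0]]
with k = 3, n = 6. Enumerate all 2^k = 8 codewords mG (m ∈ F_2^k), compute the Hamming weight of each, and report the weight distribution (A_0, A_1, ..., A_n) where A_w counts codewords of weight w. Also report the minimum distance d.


Weight distribution: A_0 = 1, A_1 = 3, A_2 = 3, A_3 = 1. Minimum distance d = 1.

Enumerate all 2^3 = 8 messages m ∈ F_2^3.
For each, compute codeword c = mG in F_2^6, then tally its weight.
  m = 000 → c = 000000, weight = 0.
  m = 100 → c = 000011, weight = 2.
  m = 010 → c = 100001, weight = 2.
  m = 110 → c = 100010, weight = 2.
  m = 001 → c = 000010, weight = 1.
  m = 101 → c = 000001, weight = 1.
  m = 011 → c = 100011, weight = 3.
  m = 111 → c = 100000, weight = 1.
Tally weights:
  weight 0: 1 codewords.
  weight 1: 3 codewords.
  weight 2: 3 codewords.
  weight 3: 1 codewords.
Minimum distance d = smallest w > 0 with A_w > 0 = 1.
Sanity: Σ A_w = 8 = 2^3 = 8 ✓.


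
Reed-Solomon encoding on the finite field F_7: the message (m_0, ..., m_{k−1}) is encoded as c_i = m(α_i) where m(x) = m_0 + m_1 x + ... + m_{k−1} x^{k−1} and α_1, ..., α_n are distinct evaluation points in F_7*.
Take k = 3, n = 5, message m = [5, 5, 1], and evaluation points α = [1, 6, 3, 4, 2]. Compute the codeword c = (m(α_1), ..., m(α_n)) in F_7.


c = [4, 1, 1, 6, 5]

Message polynomial: m(x) = 5 + 5·x + 1·x^2 (mod 7).
For each evaluation point α_i, compute m(α_i) mod 7:
  α_1 = 1: Horner steps 1 → 6 → 4, so m(1) = 4.
  α_2 = 6: Horner steps 1 → 4 → 1, so m(6) = 1.
  α_3 = 3: Horner steps 1 → 1 → 1, so m(3) = 1.
  α_4 = 4: Horner steps 1 → 2 → 6, so m(4) = 6.
  α_5 = 2: Horner steps 1 → 0 → 5, so m(2) = 5.
Codeword c = [4, 1, 1, 6, 5] ∈ F_7^5.


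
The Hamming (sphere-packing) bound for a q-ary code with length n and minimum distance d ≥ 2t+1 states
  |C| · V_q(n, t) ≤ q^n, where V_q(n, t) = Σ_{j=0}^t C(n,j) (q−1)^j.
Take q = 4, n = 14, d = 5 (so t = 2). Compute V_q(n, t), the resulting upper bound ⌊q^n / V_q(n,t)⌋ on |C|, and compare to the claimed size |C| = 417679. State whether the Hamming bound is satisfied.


V_q(n, t) = 862, q^n = 268435456, Hamming bound = 311410, |C| = 417679 > bound (violated).

Step 1: Compute V_q(n, t) = Σ_{j=0}^2 C(n, j) (q−1)^j.
  j = 0: C(14,0)·(3)^0 = 1·1 = 1.
  j = 1: C(14,1)·(3)^1 = 14·3 = 42.
  j = 2: C(14,2)·(3)^2 = 91·9 = 819.
  V_q(n, t) = 1 + 42 + 819 = 862.
Step 2: q^n = 4^14 = 268435456.
Step 3: Hamming bound ⌊q^n / V_q(n,t)⌋ = ⌊268435456/862⌋ = 311410.
Step 4: Compare |C| = 417679 to 311410: violated.
The claimed |C| lies above the Hamming bound, so no 4-ary code of length 14 with d ≥ 5 can have 417679 codewords.


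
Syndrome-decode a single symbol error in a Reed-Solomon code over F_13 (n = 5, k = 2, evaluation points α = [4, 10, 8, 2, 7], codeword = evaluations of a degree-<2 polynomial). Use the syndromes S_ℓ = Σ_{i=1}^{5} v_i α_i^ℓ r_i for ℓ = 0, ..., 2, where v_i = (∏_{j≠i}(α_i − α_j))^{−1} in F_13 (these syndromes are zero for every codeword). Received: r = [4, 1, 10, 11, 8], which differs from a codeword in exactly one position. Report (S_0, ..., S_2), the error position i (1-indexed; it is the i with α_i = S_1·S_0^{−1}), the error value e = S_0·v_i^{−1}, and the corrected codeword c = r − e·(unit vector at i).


S = (11, 5, 7), error at position 1, error magnitude e = 2, c = [2, 1, 10, 11, 8].

Step 1: column multipliers v_i = (∏_{j≠i}(α_i − α_j))^{−1} mod 13.
  i = 1 (α = 4): (4−10)(4−8)(4−2)(4−7) = (−6)·(−4)·2·(−3) = −144 ≡ 12, so v_1 = 12^{−1} = 12 (mod 13).
  i = 2 (α = 10): (10−4)(10−8)(10−2)(10−7) = 6·2·8·3 = 288 ≡ 2, so v_2 = 2^{−1} = 7 (mod 13).
  i = 3 (α = 8): (8−4)(8−10)(8−2)(8−7) = 4·(−2)·6·1 = −48 ≡ 4, so v_3 = 4^{−1} = 10 (mod 13).
  i = 4 (α = 2): (2−4)(2−10)(2−8)(2−7) = (−2)·(−8)·(−6)·(−5) = 480 ≡ 12, so v_4 = 12^{−1} = 12 (mod 13).
  i = 5 (α = 7): (7−4)(7−10)(7−8)(7−2) = 3·(−3)·(−1)·5 = 45 ≡ 6, so v_5 = 6^{−1} = 11 (mod 13).
  v = [12, 7, 10, 12, 11].
Step 2: syndromes of r = [4, 1, 10, 11, 8] (all sums mod 13).
  S_0 = Σ v_i r_i = 12·4 + 7·1 + 10·10 + 12·11 + 11·8 = 375 ≡ 11.
  S_1 = Σ v_i α_i r_i = 12·4·4 + 7·10·1 + 10·8·10 + 12·2·11 + 11·7·8 = 1942 ≡ 5.
  α_i^2 mod 13 = [3, 9, 12, 4, 10].
  S_2 = Σ v_i α_i^2 r_i = 12·3·4 + 7·9·1 + 10·12·10 + 12·4·11 + 11·10·8 = 2815 ≡ 7.
  S = (11, 5, 7) ≠ 0, so r is not a codeword (an error is present).
Step 3: locate the error. For a single error e at position i, S_ℓ = v_i·e·α_i^ℓ, so α_err = S_1/S_0.
  S_0^{−1} = 11^{−1} = 6 (mod 13), so α_err = 5·6 = 30 ≡ 4 = α_1. Error position i = 1.
  Consistency check: S_2/S_1 = 7·8 = 56 ≡ 4 = α_err ✓ (single-error assumption holds).
Step 4: error magnitude e = S_0/v_1 = S_0·∏_{j≠1}(α_1 − α_j) = 11·12 = 132 ≡ 2 (mod 13).
Step 5: correct position 1: c_1 = r_1 − e = 4 − 2 ≡ 2 (mod 13). Hence c = [2, 1, 10, 11, 8].
  Check: interpolating c through the α_i gives m(x) = 7 + 2·x (degree < 2) with m(α_i) = c_i for every i, so c is indeed a codeword.


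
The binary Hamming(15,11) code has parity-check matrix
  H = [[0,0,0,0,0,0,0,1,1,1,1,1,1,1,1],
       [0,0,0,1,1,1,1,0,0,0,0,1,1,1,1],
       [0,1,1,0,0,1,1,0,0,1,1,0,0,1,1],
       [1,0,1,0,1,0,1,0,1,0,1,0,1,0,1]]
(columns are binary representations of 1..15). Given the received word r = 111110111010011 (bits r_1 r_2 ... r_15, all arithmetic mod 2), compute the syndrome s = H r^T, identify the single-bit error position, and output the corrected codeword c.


s = (1, 1, 0, 1)^T, error position = 13, corrected codeword c = 111110111010111

Compute s = H r^T mod 2 one row at a time:
  s_1 = 1 + 1 + 0 + 1 + 0 + 0 + 1 + 1 = 5 ≡ 1 (mod 2).
  s_2 = 1 + 1 + 0 + 1 + 0 + 0 + 1 + 1 = 5 ≡ 1 (mod 2).
  s_3 = 1 + 1 + 0 + 1 + 0 + 1 + 1 + 1 = 6 ≡ 0 (mod 2).
  s_4 = 1 + 1 + 1 + 1 + 1 + 1 + 0 + 1 = 7 ≡ 1 (mod 2).
s = (1, 1, 0, 1)^T — this equals column 13 of H (binary 1101), so error is at position 13.
Correct: flip bit 13 of r = 111110111010011 to get c = 111110111010111.


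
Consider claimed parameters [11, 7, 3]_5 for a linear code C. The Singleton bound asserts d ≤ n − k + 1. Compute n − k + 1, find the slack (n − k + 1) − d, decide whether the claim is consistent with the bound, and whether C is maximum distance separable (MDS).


Singleton RHS = n − k + 1 = 5, slack = 2, bound satisfied, not MDS.

Singleton bound: d ≤ n − k + 1.
Here n = 11, k = 7, so n − k + 1 = 5.
Given d = 3, check d ≤ 5: YES.
Slack = (n − k + 1) − d = 2.
The code is NOT MDS (slack = 2 > 0).
Description: the claimed parameters are [11, 7, 3]_5; such a code would be non-MDS.


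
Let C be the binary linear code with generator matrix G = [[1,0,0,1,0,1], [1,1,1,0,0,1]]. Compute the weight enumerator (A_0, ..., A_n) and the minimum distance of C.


Weight distribution: A_0 = 1, A_3 = 2, A_4 = 1. Minimum distance d = 3.

Enumerate all 2^2 = 4 messages m ∈ F_2^2.
For each, compute codeword c = mG in F_2^6, then tally its weight.
  m = 00 → c = 000000, weight = 0.
  m = 10 → c = 100101, weight = 3.
  m = 01 → c = 111001, weight = 4.
  m = 11 → c = 011100, weight = 3.
Tally weights:
  weight 0: 1 codewords.
  weight 3: 2 codewords.
  weight 4: 1 codewords.
Minimum distance d = smallest w > 0 with A_w > 0 = 3.
Sanity: Σ A_w = 4 = 2^2 = 4 ✓.


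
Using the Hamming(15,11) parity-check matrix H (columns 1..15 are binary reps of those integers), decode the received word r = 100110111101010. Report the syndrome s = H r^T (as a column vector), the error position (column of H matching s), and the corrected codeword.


s = (1, 1, 1, 0)^T, error position = 14, corrected codeword c = 100110111101000

Compute s = H r^T mod 2 one row at a time:
  s_1 = 1 + 1 + 1 + 0 + 1 + 0 + 1 + 0 = 5 ≡ 1 (mod 2).
  s_2 = 1 + 1 + 0 + 1 + 1 + 0 + 1 + 0 = 5 ≡ 1 (mod 2).
  s_3 = 0 + 0 + 0 + 1 + 1 + 0 + 1 + 0 = 3 ≡ 1 (mod 2).
  s_4 = 1 + 0 + 1 + 1 + 1 + 0 + 0 + 0 = 4 ≡ 0 (mod 2).
s = (1, 1, 1, 0)^T — this equals column 14 of H (binary 1110), so error is at position 14.
Correct: flip bit 14 of r = 100110111101010 to get c = 100110111101000.


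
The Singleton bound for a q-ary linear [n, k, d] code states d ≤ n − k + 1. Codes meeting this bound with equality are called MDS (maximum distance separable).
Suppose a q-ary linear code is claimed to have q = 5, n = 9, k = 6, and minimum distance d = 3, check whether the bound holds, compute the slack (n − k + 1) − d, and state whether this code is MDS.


Singleton RHS = n − k + 1 = 4, slack = 1, bound satisfied, not MDS.

Singleton bound: d ≤ n − k + 1.
Here n = 9, k = 6, so n − k + 1 = 4.
Given d = 3, check d ≤ 4: YES.
Slack = (n − k + 1) − d = 1.
The code is NOT MDS (slack = 1 > 0).
Description: the claimed parameters are [9, 6, 3]_5; such a code would be non-MDS.


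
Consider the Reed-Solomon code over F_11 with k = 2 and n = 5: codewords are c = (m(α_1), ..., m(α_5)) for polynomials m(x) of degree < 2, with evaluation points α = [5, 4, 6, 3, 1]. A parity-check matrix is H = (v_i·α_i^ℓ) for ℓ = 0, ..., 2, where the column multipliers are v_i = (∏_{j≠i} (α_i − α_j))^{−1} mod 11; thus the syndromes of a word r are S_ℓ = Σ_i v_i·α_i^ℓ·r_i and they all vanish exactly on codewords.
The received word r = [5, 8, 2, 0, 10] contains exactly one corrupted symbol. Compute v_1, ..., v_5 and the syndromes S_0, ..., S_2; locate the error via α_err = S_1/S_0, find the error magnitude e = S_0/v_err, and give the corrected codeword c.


S = (7, 7, 7), error at position 5, error magnitude e = 4, c = [5, 8, 2, 0, 6].

Step 1: column multipliers v_i = (∏_{j≠i}(α_i − α_j))^{−1} mod 11.
  i = 1 (α = 5): (5−4)(5−6)(5−3)(5−1) = 1·(−1)·2·4 = −8 ≡ 3, so v_1 = 3^{−1} = 4 (mod 11).
  i = 2 (α = 4): (4−5)(4−6)(4−3)(4−1) = (−1)·(−2)·1·3 = 6 ≡ 6, so v_2 = 6^{−1} = 2 (mod 11).
  i = 3 (α = 6): (6−5)(6−4)(6−3)(6−1) = 1·2·3·5 = 30 ≡ 8, so v_3 = 8^{−1} = 7 (mod 11).
  i = 4 (α = 3): (3−5)(3−4)(3−6)(3−1) = (−2)·(−1)·(−3)·2 = −12 ≡ 10, so v_4 = 10^{−1} = 10 (mod 11).
  i = 5 (α = 1): (1−5)(1−4)(1−6)(1−3) = (−4)·(−3)·(−5)·(−2) = 120 ≡ 10, so v_5 = 10^{−1} = 10 (mod 11).
  v = [4, 2, 7, 10, 10].
Step 2: syndromes of r = [5, 8, 2, 0, 10] (all sums mod 11).
  S_0 = Σ v_i r_i = 4·5 + 2·8 + 7·2 + 10·0 + 10·10 = 150 ≡ 7.
  S_1 = Σ v_i α_i r_i = 4·5·5 + 2·4·8 + 7·6·2 + 10·3·0 + 10·1·10 = 348 ≡ 7.
  α_i^2 mod 11 = [3, 5, 3, 9, 1].
  S_2 = Σ v_i α_i^2 r_i = 4·3·5 + 2·5·8 + 7·3·2 + 10·9·0 + 10·1·10 = 282 ≡ 7.
  S = (7, 7, 7) ≠ 0, so r is not a codeword (an error is present).
Step 3: locate the error. For a single error e at position i, S_ℓ = v_i·e·α_i^ℓ, so α_err = S_1/S_0.
  S_0^{−1} = 7^{−1} = 8 (mod 11), so α_err = 7·8 = 56 ≡ 1 = α_5. Error position i = 5.
  Consistency check: S_2/S_1 = 7·8 = 56 ≡ 1 = α_err ✓ (single-error assumption holds).
Step 4: error magnitude e = S_0/v_5 = S_0·∏_{j≠5}(α_5 − α_j) = 7·10 = 70 ≡ 4 (mod 11).
Step 5: correct position 5: c_5 = r_5 − e = 10 − 4 ≡ 6 (mod 11). Hence c = [5, 8, 2, 0, 6].
  Check: interpolating c through the α_i gives m(x) = 9 + 8·x (degree < 2) with m(α_i) = c_i for every i, so c is indeed a codeword.


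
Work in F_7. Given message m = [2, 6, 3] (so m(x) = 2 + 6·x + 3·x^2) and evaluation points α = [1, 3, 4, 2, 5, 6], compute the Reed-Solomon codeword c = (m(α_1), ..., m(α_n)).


c = [4, 5, 4, 5, 2, 6]

Message polynomial: m(x) = 2 + 6·x + 3·x^2 (mod 7).
For each evaluation point α_i, compute m(α_i) mod 7:
  α_1 = 1: Horner steps 3 → 2 → 4, so m(1) = 4.
  α_2 = 3: Horner steps 3 → 1 → 5, so m(3) = 5.
  α_3 = 4: Horner steps 3 → 4 → 4, so m(4) = 4.
  α_4 = 2: Horner steps 3 → 5 → 5, so m(2) = 5.
  α_5 = 5: Horner steps 3 → 0 → 2, so m(5) = 2.
  α_6 = 6: Horner steps 3 → 3 → 6, so m(6) = 6.
Codeword c = [4, 5, 4, 5, 2, 6] ∈ F_7^6.


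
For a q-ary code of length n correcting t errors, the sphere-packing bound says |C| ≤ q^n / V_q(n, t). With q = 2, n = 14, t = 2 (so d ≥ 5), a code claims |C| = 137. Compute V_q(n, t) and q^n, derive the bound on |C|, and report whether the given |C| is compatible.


V_q(n, t) = 106, q^n = 16384, Hamming bound = 154, |C| = 137 ≤ bound (satisfied).

Step 1: Compute V_q(n, t) = Σ_{j=0}^2 C(n, j) (q−1)^j.
  j = 0: C(14,0)·(1)^0 = 1·1 = 1.
  j = 1: C(14,1)·(1)^1 = 14·1 = 14.
  j = 2: C(14,2)·(1)^2 = 91·1 = 91.
  V_q(n, t) = 1 + 14 + 91 = 106.
Step 2: q^n = 2^14 = 16384.
Step 3: Hamming bound ⌊q^n / V_q(n,t)⌋ = ⌊16384/106⌋ = 154.
Step 4: Compare |C| = 137 to 154: satisfied.
The claimed |C| lies below the Hamming bound.


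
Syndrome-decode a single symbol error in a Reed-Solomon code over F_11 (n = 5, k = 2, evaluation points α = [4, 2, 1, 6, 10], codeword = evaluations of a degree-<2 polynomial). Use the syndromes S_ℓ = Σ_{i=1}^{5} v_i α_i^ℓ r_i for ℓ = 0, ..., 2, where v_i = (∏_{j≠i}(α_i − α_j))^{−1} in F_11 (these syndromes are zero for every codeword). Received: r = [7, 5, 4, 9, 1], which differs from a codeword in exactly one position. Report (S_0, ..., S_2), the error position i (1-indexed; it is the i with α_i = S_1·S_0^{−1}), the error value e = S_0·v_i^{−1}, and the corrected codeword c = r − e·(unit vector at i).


S = (10, 1, 10), error at position 5, error magnitude e = 10, c = [7, 5, 4, 9, 2].

Step 1: column multipliers v_i = (∏_{j≠i}(α_i − α_j))^{−1} mod 11.
  i = 1 (α = 4): (4−2)(4−1)(4−6)(4−10) = 2·3·(−2)·(−6) = 72 ≡ 6, so v_1 = 6^{−1} = 2 (mod 11).
  i = 2 (α = 2): (2−4)(2−1)(2−6)(2−10) = (−2)·1·(−4)·(−8) = −64 ≡ 2, so v_2 = 2^{−1} = 6 (mod 11).
  i = 3 (α = 1): (1−4)(1−2)(1−6)(1−10) = (−3)·(−1)·(−5)·(−9) = 135 ≡ 3, so v_3 = 3^{−1} = 4 (mod 11).
  i = 4 (α = 6): (6−4)(6−2)(6−1)(6−10) = 2·4·5·(−4) = −160 ≡ 5, so v_4 = 5^{−1} = 9 (mod 11).
  i = 5 (α = 10): (10−4)(10−2)(10−1)(10−6) = 6·8·9·4 = 1728 ≡ 1, so v_5 = 1^{−1} = 1 (mod 11).
  v = [2, 6, 4, 9, 1].
Step 2: syndromes of r = [7, 5, 4, 9, 1] (all sums mod 11).
  S_0 = Σ v_i r_i = 2·7 + 6·5 + 4·4 + 9·9 + 1·1 = 142 ≡ 10.
  S_1 = Σ v_i α_i r_i = 2·4·7 + 6·2·5 + 4·1·4 + 9·6·9 + 1·10·1 = 628 ≡ 1.
  α_i^2 mod 11 = [5, 4, 1, 3, 1].
  S_2 = Σ v_i α_i^2 r_i = 2·5·7 + 6·4·5 + 4·1·4 + 9·3·9 + 1·1·1 = 450 ≡ 10.
  S = (10, 1, 10) ≠ 0, so r is not a codeword (an error is present).
Step 3: locate the error. For a single error e at position i, S_ℓ = v_i·e·α_i^ℓ, so α_err = S_1/S_0.
  S_0^{−1} = 10^{−1} = 10 (mod 11), so α_err = 1·10 = 10 ≡ 10 = α_5. Error position i = 5.
  Consistency check: S_2/S_1 = 10·1 = 10 ≡ 10 = α_err ✓ (single-error assumption holds).
Step 4: error magnitude e = S_0/v_5 = S_0·∏_{j≠5}(α_5 − α_j) = 10·1 = 10 ≡ 10 (mod 11).
Step 5: correct position 5: c_5 = r_5 − e = 1 − 10 ≡ 2 (mod 11). Hence c = [7, 5, 4, 9, 2].
  Check: interpolating c through the α_i gives m(x) = 3 + 1·x (degree < 2) with m(α_i) = c_i for every i, so c is indeed a codeword.


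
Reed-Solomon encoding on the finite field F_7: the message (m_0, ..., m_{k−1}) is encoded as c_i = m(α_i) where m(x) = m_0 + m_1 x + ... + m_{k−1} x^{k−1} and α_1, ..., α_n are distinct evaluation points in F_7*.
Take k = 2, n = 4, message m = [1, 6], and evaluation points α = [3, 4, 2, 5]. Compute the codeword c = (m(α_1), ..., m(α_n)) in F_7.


c = [5, 4, 6, 3]

Message polynomial: m(x) = 1 + 6·x (mod 7).
For each evaluation point α_i, compute m(α_i) mod 7:
  α_1 = 3: Horner steps 6 → 5, so m(3) = 5.
  α_2 = 4: Horner steps 6 → 4, so m(4) = 4.
  α_3 = 2: Horner steps 6 → 6, so m(2) = 6.
  α_4 = 5: Horner steps 6 → 3, so m(5) = 3.
Codeword c = [5, 4, 6, 3] ∈ F_7^4.


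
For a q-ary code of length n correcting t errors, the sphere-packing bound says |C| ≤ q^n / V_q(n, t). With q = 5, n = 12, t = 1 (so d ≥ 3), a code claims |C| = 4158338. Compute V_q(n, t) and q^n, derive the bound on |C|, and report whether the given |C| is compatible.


V_q(n, t) = 49, q^n = 244140625, Hamming bound = 4982461, |C| = 4158338 ≤ bound (satisfied).

Step 1: Compute V_q(n, t) = Σ_{j=0}^1 C(n, j) (q−1)^j.
  j = 0: C(12,0)·(4)^0 = 1·1 = 1.
  j = 1: C(12,1)·(4)^1 = 12·4 = 48.
  V_q(n, t) = 1 + 48 = 49.
Step 2: q^n = 5^12 = 244140625.
Step 3: Hamming bound ⌊q^n / V_q(n,t)⌋ = ⌊244140625/49⌋ = 4982461.
Step 4: Compare |C| = 4158338 to 4982461: satisfied.
The claimed |C| lies below the Hamming bound.


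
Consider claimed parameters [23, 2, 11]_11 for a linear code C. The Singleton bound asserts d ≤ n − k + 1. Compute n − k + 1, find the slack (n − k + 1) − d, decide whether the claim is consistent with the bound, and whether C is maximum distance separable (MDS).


Singleton RHS = n − k + 1 = 22, slack = 11, bound satisfied, not MDS.

Singleton bound: d ≤ n − k + 1.
Here n = 23, k = 2, so n − k + 1 = 22.
Given d = 11, check d ≤ 22: YES.
Slack = (n − k + 1) − d = 11.
The code is NOT MDS (slack = 11 > 0).
Description: the claimed parameters are [23, 2, 11]_11; such a code would be non-MDS.


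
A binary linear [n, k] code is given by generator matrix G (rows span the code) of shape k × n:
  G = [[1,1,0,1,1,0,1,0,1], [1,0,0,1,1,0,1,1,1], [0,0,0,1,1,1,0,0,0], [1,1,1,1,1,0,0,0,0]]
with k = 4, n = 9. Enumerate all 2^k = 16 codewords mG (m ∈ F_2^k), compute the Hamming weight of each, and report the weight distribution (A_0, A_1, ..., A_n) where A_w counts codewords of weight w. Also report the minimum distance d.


Weight distribution: A_0 = 1, A_2 = 1, A_3 = 2, A_4 = 2, A_5 = 6, A_6 = 3, A_8 = 1. Minimum distance d = 2.

Enumerate all 2^4 = 16 messages m ∈ F_2^4.
For each, compute codeword c = mG in F_2^9, then tally its weight.
  m = 0000 → c = 000000000, weight = 0.
  m = 1000 → c = 110110101, weight = 6.
  m = 0100 → c = 100110111, weight = 6.
  m = 1100 → c = 010000010, weight = 2.
  m = 0010 → c = 000111000, weight = 3.
  m = 1010 → c = 110001101, weight = 5.
  m = 0110 → c = 100001111, weight = 5.
  m = 1110 → c = 010111010, weight = 5.
  m = 0001 → c = 111110000, weight = 5.
  m = 1001 → c = 001000101, weight = 3.
  m = 0101 → c = 011000111, weight = 5.
  m = 1101 → c = 101110010, weight = 5.
  m = 0011 → c = 111001000, weight = 4.
  m = 1011 → c = 001111101, weight = 6.
  m = 0111 → c = 011111111, weight = 8.
  m = 1111 → c = 101001010, weight = 4.
Tally weights:
  weight 0: 1 codewords.
  weight 2: 1 codewords.
  weight 3: 2 codewords.
  weight 4: 2 codewords.
  weight 5: 6 codewords.
  weight 6: 3 codewords.
  weight 8: 1 codewords.
Minimum distance d = smallest w > 0 with A_w > 0 = 2.
Sanity: Σ A_w = 16 = 2^4 = 16 ✓.


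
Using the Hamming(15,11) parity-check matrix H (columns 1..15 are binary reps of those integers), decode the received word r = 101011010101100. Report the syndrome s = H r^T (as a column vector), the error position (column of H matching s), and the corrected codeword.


s = (0, 0, 1, 0)^T, error position = 2, corrected codeword c = 111011010101100

Compute s = H r^T mod 2 one row at a time:
  s_1 = 1 + 0 + 1 + 0 + 1 + 1 + 0 + 0 = 4 ≡ 0 (mod 2).
  s_2 = 0 + 1 + 1 + 0 + 1 + 1 + 0 + 0 = 4 ≡ 0 (mod 2).
  s_3 = 0 + 1 + 1 + 0 + 1 + 0 + 0 + 0 = 3 ≡ 1 (mod 2).
  s_4 = 1 + 1 + 1 + 0 + 0 + 0 + 1 + 0 = 4 ≡ 0 (mod 2).
s = (0, 0, 1, 0)^T — this equals column 2 of H (binary 0010), so error is at position 2.
Correct: flip bit 2 of r = 101011010101100 to get c = 111011010101100.


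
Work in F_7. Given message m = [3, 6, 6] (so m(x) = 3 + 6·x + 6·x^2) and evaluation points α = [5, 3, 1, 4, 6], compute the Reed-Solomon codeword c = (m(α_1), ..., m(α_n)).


c = [1, 5, 1, 4, 3]

Message polynomial: m(x) = 3 + 6·x + 6·x^2 (mod 7).
For each evaluation point α_i, compute m(α_i) mod 7:
  α_1 = 5: Horner steps 6 → 1 → 1, so m(5) = 1.
  α_2 = 3: Horner steps 6 → 3 → 5, so m(3) = 5.
  α_3 = 1: Horner steps 6 → 5 → 1, so m(1) = 1.
  α_4 = 4: Horner steps 6 → 2 → 4, so m(4) = 4.
  α_5 = 6: Horner steps 6 → 0 → 3, so m(6) = 3.
Codeword c = [1, 5, 1, 4, 3] ∈ F_7^5.


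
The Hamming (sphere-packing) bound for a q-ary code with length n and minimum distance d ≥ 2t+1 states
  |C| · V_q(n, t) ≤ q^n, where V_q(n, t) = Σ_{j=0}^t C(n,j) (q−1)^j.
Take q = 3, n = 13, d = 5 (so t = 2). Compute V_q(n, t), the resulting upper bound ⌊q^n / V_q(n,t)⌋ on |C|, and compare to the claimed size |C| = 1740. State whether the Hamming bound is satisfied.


V_q(n, t) = 339, q^n = 1594323, Hamming bound = 4703, |C| = 1740 ≤ bound (satisfied).

Step 1: Compute V_q(n, t) = Σ_{j=0}^2 C(n, j) (q−1)^j.
  j = 0: C(13,0)·(2)^0 = 1·1 = 1.
  j = 1: C(13,1)·(2)^1 = 13·2 = 26.
  j = 2: C(13,2)·(2)^2 = 78·4 = 312.
  V_q(n, t) = 1 + 26 + 312 = 339.
Step 2: q^n = 3^13 = 1594323.
Step 3: Hamming bound ⌊q^n / V_q(n,t)⌋ = ⌊1594323/339⌋ = 4703.
Step 4: Compare |C| = 1740 to 4703: satisfied.
The claimed |C| lies below the Hamming bound.


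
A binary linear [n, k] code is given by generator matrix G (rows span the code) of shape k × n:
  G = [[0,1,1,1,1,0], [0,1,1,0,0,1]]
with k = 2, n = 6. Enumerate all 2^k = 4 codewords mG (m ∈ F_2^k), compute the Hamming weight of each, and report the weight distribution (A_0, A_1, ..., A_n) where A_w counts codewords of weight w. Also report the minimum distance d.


Weight distribution: A_0 = 1, A_3 = 2, A_4 = 1. Minimum distance d = 3.

Enumerate all 2^2 = 4 messages m ∈ F_2^2.
For each, compute codeword c = mG in F_2^6, then tally its weight.
  m = 00 → c = 000000, weight = 0.
  m = 10 → c = 011110, weight = 4.
  m = 01 → c = 011001, weight = 3.
  m = 11 → c = 000111, weight = 3.
Tally weights:
  weight 0: 1 codewords.
  weight 3: 2 codewords.
  weight 4: 1 codewords.
Minimum distance d = smallest w > 0 with A_w > 0 = 3.
Sanity: Σ A_w = 4 = 2^2 = 4 ✓.


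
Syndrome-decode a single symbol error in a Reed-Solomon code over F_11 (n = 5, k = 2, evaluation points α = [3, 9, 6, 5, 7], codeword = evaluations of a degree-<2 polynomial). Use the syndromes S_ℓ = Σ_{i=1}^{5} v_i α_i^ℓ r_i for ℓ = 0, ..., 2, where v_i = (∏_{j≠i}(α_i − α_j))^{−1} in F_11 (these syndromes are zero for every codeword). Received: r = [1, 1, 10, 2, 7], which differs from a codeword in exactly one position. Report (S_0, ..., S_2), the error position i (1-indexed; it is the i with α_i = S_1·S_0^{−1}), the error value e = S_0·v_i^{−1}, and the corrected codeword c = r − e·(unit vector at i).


S = (4, 1, 3), error at position 1, error magnitude e = 4, c = [8, 1, 10, 2, 7].

Step 1: column multipliers v_i = (∏_{j≠i}(α_i − α_j))^{−1} mod 11.
  i = 1 (α = 3): (3−9)(3−6)(3−5)(3−7) = (−6)·(−3)·(−2)·(−4) = 144 ≡ 1, so v_1 = 1^{−1} = 1 (mod 11).
  i = 2 (α = 9): (9−3)(9−6)(9−5)(9−7) = 6·3·4·2 = 144 ≡ 1, so v_2 = 1^{−1} = 1 (mod 11).
  i = 3 (α = 6): (6−3)(6−9)(6−5)(6−7) = 3·(−3)·1·(−1) = 9 ≡ 9, so v_3 = 9^{−1} = 5 (mod 11).
  i = 4 (α = 5): (5−3)(5−9)(5−6)(5−7) = 2·(−4)·(−1)·(−2) = −16 ≡ 6, so v_4 = 6^{−1} = 2 (mod 11).
  i = 5 (α = 7): (7−3)(7−9)(7−6)(7−5) = 4·(−2)·1·2 = −16 ≡ 6, so v_5 = 6^{−1} = 2 (mod 11).
  v = [1, 1, 5, 2, 2].
Step 2: syndromes of r = [1, 1, 10, 2, 7] (all sums mod 11).
  S_0 = Σ v_i r_i = 1·1 + 1·1 + 5·10 + 2·2 + 2·7 = 70 ≡ 4.
  S_1 = Σ v_i α_i r_i = 1·3·1 + 1·9·1 + 5·6·10 + 2·5·2 + 2·7·7 = 430 ≡ 1.
  α_i^2 mod 11 = [9, 4, 3, 3, 5].
  S_2 = Σ v_i α_i^2 r_i = 1·9·1 + 1·4·1 + 5·3·10 + 2·3·2 + 2·5·7 = 245 ≡ 3.
  S = (4, 1, 3) ≠ 0, so r is not a codeword (an error is present).
Step 3: locate the error. For a single error e at position i, S_ℓ = v_i·e·α_i^ℓ, so α_err = S_1/S_0.
  S_0^{−1} = 4^{−1} = 3 (mod 11), so α_err = 1·3 = 3 ≡ 3 = α_1. Error position i = 1.
  Consistency check: S_2/S_1 = 3·1 = 3 ≡ 3 = α_err ✓ (single-error assumption holds).
Step 4: error magnitude e = S_0/v_1 = S_0·∏_{j≠1}(α_1 − α_j) = 4·1 = 4 ≡ 4 (mod 11).
Step 5: correct position 1: c_1 = r_1 − e = 1 − 4 ≡ 8 (mod 11). Hence c = [8, 1, 10, 2, 7].
  Check: interpolating c through the α_i gives m(x) = 6 + 8·x (degree < 2) with m(α_i) = c_i for every i, so c is indeed a codeword.


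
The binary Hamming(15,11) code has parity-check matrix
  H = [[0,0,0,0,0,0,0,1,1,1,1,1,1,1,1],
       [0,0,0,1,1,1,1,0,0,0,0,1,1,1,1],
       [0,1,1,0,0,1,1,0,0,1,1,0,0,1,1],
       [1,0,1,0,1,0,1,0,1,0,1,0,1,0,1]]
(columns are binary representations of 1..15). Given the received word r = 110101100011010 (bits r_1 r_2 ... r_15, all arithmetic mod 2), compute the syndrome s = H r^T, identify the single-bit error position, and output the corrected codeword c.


s = (1, 1, 1, 1)^T, error position = 15, corrected codeword c = 110101100011011

Compute s = H r^T mod 2 one row at a time:
  s_1 = 0 + 0 + 0 + 1 + 1 + 0 + 1 + 0 = 3 ≡ 1 (mod 2).
  s_2 = 1 + 0 + 1 + 1 + 1 + 0 + 1 + 0 = 5 ≡ 1 (mod 2).
  s_3 = 1 + 0 + 1 + 1 + 0 + 1 + 1 + 0 = 5 ≡ 1 (mod 2).
  s_4 = 1 + 0 + 0 + 1 + 0 + 1 + 0 + 0 = 3 ≡ 1 (mod 2).
s = (1, 1, 1, 1)^T — this equals column 15 of H (binary 1111), so error is at position 15.
Correct: flip bit 15 of r = 110101100011010 to get c = 110101100011011.


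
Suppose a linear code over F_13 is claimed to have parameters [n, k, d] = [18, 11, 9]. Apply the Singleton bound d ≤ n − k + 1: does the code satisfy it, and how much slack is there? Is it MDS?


Singleton RHS = n − k + 1 = 8, slack = -1, bound violated (no such code; not MDS).

Singleton bound: d ≤ n − k + 1.
Here n = 18, k = 11, so n − k + 1 = 8.
Given d = 9, check d ≤ 8: NO.
Slack = (n − k + 1) − d = -1.
The slack is negative: d = 9 exceeds n − k + 1 = 8 by 1, so the Singleton bound is violated and no linear [18, 11, 9]_13 code can exist. In particular it is not MDS (MDS requires d = n − k + 1 exactly).
Description: the claimed parameters are [18, 11, 9]_13; such a code would be impossible (violates the Singleton bound).


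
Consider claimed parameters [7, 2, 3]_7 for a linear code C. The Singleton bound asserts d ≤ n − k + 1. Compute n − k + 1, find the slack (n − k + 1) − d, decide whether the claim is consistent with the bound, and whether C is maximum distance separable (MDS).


Singleton RHS = n − k + 1 = 6, slack = 3, bound satisfied, not MDS.

Singleton bound: d ≤ n − k + 1.
Here n = 7, k = 2, so n − k + 1 = 6.
Given d = 3, check d ≤ 6: YES.
Slack = (n − k + 1) − d = 3.
The code is NOT MDS (slack = 3 > 0).
Description: the claimed parameters are [7, 2, 3]_7; such a code would be non-MDS.


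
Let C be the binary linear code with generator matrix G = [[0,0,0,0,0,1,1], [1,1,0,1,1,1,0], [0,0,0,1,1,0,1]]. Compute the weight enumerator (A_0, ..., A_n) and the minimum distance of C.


Weight distribution: A_0 = 1, A_2 = 2, A_3 = 2, A_4 = 1, A_5 = 2. Minimum distance d = 2.

Enumerate all 2^3 = 8 messages m ∈ F_2^3.
For each, compute codeword c = mG in F_2^7, then tally its weight.
  m = 000 → c = 0000000, weight = 0.
  m = 100 → c = 0000011, weight = 2.
  m = 010 → c = 1101110, weight = 5.
  m = 110 → c = 1101101, weight = 5.
  m = 001 → c = 0001101, weight = 3.
  m = 101 → c = 0001110, weight = 3.
  m = 011 → c = 1100011, weight = 4.
  m = 111 → c = 1100000, weight = 2.
Tally weights:
  weight 0: 1 codewords.
  weight 2: 2 codewords.
  weight 3: 2 codewords.
  weight 4: 1 codewords.
  weight 5: 2 codewords.
Minimum distance d = smallest w > 0 with A_w > 0 = 2.
Sanity: Σ A_w = 8 = 2^3 = 8 ✓.


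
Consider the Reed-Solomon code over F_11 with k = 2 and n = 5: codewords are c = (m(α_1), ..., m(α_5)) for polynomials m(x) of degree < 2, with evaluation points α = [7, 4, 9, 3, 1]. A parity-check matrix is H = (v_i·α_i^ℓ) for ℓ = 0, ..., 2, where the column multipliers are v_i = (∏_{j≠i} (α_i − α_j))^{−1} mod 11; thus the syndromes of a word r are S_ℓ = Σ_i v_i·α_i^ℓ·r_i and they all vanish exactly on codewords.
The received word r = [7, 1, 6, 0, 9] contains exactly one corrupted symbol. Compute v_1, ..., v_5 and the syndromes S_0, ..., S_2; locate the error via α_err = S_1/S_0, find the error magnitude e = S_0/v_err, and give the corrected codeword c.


S = (8, 1, 7), error at position 1, error magnitude e = 3, c = [4, 1, 6, 0, 9].

Step 1: column multipliers v_i = (∏_{j≠i}(α_i − α_j))^{−1} mod 11.
  i = 1 (α = 7): (7−4)(7−9)(7−3)(7−1) = 3·(−2)·4·6 = −144 ≡ 10, so v_1 = 10^{−1} = 10 (mod 11).
  i = 2 (α = 4): (4−7)(4−9)(4−3)(4−1) = (−3)·(−5)·1·3 = 45 ≡ 1, so v_2 = 1^{−1} = 1 (mod 11).
  i = 3 (α = 9): (9−7)(9−4)(9−3)(9−1) = 2·5·6·8 = 480 ≡ 7, so v_3 = 7^{−1} = 8 (mod 11).
  i = 4 (α = 3): (3−7)(3−4)(3−9)(3−1) = (−4)·(−1)·(−6)·2 = −48 ≡ 7, so v_4 = 7^{−1} = 8 (mod 11).
  i = 5 (α = 1): (1−7)(1−4)(1−9)(1−3) = (−6)·(−3)·(−8)·(−2) = 288 ≡ 2, so v_5 = 2^{−1} = 6 (mod 11).
  v = [10, 1, 8, 8, 6].
Step 2: syndromes of r = [7, 1, 6, 0, 9] (all sums mod 11).
  S_0 = Σ v_i r_i = 10·7 + 1·1 + 8·6 + 8·0 + 6·9 = 173 ≡ 8.
  S_1 = Σ v_i α_i r_i = 10·7·7 + 1·4·1 + 8·9·6 + 8·3·0 + 6·1·9 = 980 ≡ 1.
  α_i^2 mod 11 = [5, 5, 4, 9, 1].
  S_2 = Σ v_i α_i^2 r_i = 10·5·7 + 1·5·1 + 8·4·6 + 8·9·0 + 6·1·9 = 601 ≡ 7.
  S = (8, 1, 7) ≠ 0, so r is not a codeword (an error is present).
Step 3: locate the error. For a single error e at position i, S_ℓ = v_i·e·α_i^ℓ, so α_err = S_1/S_0.
  S_0^{−1} = 8^{−1} = 7 (mod 11), so α_err = 1·7 = 7 ≡ 7 = α_1. Error position i = 1.
  Consistency check: S_2/S_1 = 7·1 = 7 ≡ 7 = α_err ✓ (single-error assumption holds).
Step 4: error magnitude e = S_0/v_1 = S_0·∏_{j≠1}(α_1 − α_j) = 8·10 = 80 ≡ 3 (mod 11).
Step 5: correct position 1: c_1 = r_1 − e = 7 − 3 ≡ 4 (mod 11). Hence c = [4, 1, 6, 0, 9].
  Check: interpolating c through the α_i gives m(x) = 8 + 1·x (degree < 2) with m(α_i) = c_i for every i, so c is indeed a codeword.
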